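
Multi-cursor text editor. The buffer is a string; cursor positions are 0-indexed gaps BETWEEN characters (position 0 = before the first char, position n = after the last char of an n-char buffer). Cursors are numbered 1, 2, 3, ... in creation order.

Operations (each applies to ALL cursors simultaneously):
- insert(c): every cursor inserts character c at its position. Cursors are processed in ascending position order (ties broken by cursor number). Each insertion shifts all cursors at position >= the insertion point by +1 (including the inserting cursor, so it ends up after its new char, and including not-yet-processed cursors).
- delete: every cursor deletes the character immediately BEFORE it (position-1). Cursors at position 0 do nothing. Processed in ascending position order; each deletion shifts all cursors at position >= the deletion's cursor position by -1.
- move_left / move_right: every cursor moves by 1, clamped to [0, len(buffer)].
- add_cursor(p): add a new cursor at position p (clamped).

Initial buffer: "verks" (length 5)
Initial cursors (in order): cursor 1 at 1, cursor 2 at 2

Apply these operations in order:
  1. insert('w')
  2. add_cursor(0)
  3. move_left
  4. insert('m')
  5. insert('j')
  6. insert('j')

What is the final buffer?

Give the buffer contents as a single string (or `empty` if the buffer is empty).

Answer: mjjvmjjwemjjwrks

Derivation:
After op 1 (insert('w')): buffer="vwewrks" (len 7), cursors c1@2 c2@4, authorship .1.2...
After op 2 (add_cursor(0)): buffer="vwewrks" (len 7), cursors c3@0 c1@2 c2@4, authorship .1.2...
After op 3 (move_left): buffer="vwewrks" (len 7), cursors c3@0 c1@1 c2@3, authorship .1.2...
After op 4 (insert('m')): buffer="mvmwemwrks" (len 10), cursors c3@1 c1@3 c2@6, authorship 3.11.22...
After op 5 (insert('j')): buffer="mjvmjwemjwrks" (len 13), cursors c3@2 c1@5 c2@9, authorship 33.111.222...
After op 6 (insert('j')): buffer="mjjvmjjwemjjwrks" (len 16), cursors c3@3 c1@7 c2@12, authorship 333.1111.2222...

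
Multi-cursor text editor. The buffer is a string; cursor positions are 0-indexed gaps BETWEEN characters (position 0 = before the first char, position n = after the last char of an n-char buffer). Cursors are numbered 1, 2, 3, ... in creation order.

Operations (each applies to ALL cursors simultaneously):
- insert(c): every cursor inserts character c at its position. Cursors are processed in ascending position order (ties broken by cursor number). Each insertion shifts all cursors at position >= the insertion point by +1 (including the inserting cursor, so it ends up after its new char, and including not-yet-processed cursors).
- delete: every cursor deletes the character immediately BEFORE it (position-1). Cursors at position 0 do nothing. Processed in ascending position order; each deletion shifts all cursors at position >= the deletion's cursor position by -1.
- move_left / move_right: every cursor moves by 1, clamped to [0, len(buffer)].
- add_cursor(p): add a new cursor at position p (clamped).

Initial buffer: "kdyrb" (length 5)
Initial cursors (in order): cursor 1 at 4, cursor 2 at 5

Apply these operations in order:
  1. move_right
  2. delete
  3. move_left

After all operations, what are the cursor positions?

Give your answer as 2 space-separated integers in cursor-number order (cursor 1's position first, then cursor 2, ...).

Answer: 2 2

Derivation:
After op 1 (move_right): buffer="kdyrb" (len 5), cursors c1@5 c2@5, authorship .....
After op 2 (delete): buffer="kdy" (len 3), cursors c1@3 c2@3, authorship ...
After op 3 (move_left): buffer="kdy" (len 3), cursors c1@2 c2@2, authorship ...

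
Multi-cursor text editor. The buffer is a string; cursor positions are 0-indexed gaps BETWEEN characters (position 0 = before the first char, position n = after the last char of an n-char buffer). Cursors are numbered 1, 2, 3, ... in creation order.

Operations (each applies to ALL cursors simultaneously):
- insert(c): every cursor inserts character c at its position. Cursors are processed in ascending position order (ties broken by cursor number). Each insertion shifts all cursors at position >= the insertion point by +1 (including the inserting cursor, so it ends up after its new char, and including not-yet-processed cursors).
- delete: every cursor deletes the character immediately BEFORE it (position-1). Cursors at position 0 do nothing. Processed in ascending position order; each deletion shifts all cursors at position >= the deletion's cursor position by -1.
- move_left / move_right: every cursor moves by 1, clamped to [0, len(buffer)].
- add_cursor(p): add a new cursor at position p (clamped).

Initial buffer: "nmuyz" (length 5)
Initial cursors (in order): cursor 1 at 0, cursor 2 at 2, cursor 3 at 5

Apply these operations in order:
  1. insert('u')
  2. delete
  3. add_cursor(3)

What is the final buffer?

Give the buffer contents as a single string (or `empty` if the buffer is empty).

After op 1 (insert('u')): buffer="unmuuyzu" (len 8), cursors c1@1 c2@4 c3@8, authorship 1..2...3
After op 2 (delete): buffer="nmuyz" (len 5), cursors c1@0 c2@2 c3@5, authorship .....
After op 3 (add_cursor(3)): buffer="nmuyz" (len 5), cursors c1@0 c2@2 c4@3 c3@5, authorship .....

Answer: nmuyz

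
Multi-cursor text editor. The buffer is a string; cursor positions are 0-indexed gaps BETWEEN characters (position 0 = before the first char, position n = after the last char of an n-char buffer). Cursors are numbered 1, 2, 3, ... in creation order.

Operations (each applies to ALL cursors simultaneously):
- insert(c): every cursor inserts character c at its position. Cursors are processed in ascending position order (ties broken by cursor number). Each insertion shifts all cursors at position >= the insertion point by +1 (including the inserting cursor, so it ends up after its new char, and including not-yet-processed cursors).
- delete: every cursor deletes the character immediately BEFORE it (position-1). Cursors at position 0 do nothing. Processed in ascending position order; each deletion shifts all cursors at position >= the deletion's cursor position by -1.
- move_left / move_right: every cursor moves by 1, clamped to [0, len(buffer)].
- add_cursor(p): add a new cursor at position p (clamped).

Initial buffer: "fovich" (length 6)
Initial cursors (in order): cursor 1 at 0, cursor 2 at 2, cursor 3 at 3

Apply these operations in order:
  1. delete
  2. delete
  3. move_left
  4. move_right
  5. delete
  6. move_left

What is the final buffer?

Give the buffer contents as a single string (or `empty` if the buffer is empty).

After op 1 (delete): buffer="fich" (len 4), cursors c1@0 c2@1 c3@1, authorship ....
After op 2 (delete): buffer="ich" (len 3), cursors c1@0 c2@0 c3@0, authorship ...
After op 3 (move_left): buffer="ich" (len 3), cursors c1@0 c2@0 c3@0, authorship ...
After op 4 (move_right): buffer="ich" (len 3), cursors c1@1 c2@1 c3@1, authorship ...
After op 5 (delete): buffer="ch" (len 2), cursors c1@0 c2@0 c3@0, authorship ..
After op 6 (move_left): buffer="ch" (len 2), cursors c1@0 c2@0 c3@0, authorship ..

Answer: ch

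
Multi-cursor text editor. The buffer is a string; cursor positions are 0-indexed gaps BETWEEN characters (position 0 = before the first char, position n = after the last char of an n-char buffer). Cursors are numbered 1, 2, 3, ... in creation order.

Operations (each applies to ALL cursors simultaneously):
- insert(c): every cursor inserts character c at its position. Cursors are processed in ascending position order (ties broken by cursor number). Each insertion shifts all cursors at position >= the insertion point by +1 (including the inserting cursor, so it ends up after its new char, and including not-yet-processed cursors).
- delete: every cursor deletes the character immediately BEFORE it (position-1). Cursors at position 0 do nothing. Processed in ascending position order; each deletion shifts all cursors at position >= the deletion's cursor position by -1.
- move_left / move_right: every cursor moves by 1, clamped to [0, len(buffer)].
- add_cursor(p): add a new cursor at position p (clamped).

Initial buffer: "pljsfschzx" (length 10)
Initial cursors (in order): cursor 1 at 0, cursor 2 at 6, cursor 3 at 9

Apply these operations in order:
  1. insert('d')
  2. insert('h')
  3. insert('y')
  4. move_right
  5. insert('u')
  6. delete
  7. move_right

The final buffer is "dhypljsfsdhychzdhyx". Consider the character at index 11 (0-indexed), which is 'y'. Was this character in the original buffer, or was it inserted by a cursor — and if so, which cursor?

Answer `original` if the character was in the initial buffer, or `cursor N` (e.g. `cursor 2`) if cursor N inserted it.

Answer: cursor 2

Derivation:
After op 1 (insert('d')): buffer="dpljsfsdchzdx" (len 13), cursors c1@1 c2@8 c3@12, authorship 1......2...3.
After op 2 (insert('h')): buffer="dhpljsfsdhchzdhx" (len 16), cursors c1@2 c2@10 c3@15, authorship 11......22...33.
After op 3 (insert('y')): buffer="dhypljsfsdhychzdhyx" (len 19), cursors c1@3 c2@12 c3@18, authorship 111......222...333.
After op 4 (move_right): buffer="dhypljsfsdhychzdhyx" (len 19), cursors c1@4 c2@13 c3@19, authorship 111......222...333.
After op 5 (insert('u')): buffer="dhypuljsfsdhycuhzdhyxu" (len 22), cursors c1@5 c2@15 c3@22, authorship 111.1.....222.2..333.3
After op 6 (delete): buffer="dhypljsfsdhychzdhyx" (len 19), cursors c1@4 c2@13 c3@19, authorship 111......222...333.
After op 7 (move_right): buffer="dhypljsfsdhychzdhyx" (len 19), cursors c1@5 c2@14 c3@19, authorship 111......222...333.
Authorship (.=original, N=cursor N): 1 1 1 . . . . . . 2 2 2 . . . 3 3 3 .
Index 11: author = 2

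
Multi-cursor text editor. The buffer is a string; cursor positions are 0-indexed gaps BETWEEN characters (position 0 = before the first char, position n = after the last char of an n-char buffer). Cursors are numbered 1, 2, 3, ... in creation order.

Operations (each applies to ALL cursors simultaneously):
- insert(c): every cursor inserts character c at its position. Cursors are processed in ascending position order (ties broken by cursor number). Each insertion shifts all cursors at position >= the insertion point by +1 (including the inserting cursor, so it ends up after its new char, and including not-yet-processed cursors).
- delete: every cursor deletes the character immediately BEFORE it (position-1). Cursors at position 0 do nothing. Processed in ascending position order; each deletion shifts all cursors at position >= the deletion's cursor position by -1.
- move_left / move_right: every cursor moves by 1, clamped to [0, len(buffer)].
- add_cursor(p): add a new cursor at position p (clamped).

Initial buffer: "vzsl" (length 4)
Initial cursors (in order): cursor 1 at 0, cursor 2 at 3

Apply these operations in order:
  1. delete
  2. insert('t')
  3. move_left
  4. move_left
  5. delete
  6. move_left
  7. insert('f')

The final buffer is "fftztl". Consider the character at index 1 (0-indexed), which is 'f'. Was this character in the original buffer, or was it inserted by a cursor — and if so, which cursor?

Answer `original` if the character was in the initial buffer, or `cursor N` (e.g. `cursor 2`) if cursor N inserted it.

Answer: cursor 2

Derivation:
After op 1 (delete): buffer="vzl" (len 3), cursors c1@0 c2@2, authorship ...
After op 2 (insert('t')): buffer="tvztl" (len 5), cursors c1@1 c2@4, authorship 1..2.
After op 3 (move_left): buffer="tvztl" (len 5), cursors c1@0 c2@3, authorship 1..2.
After op 4 (move_left): buffer="tvztl" (len 5), cursors c1@0 c2@2, authorship 1..2.
After op 5 (delete): buffer="tztl" (len 4), cursors c1@0 c2@1, authorship 1.2.
After op 6 (move_left): buffer="tztl" (len 4), cursors c1@0 c2@0, authorship 1.2.
After op 7 (insert('f')): buffer="fftztl" (len 6), cursors c1@2 c2@2, authorship 121.2.
Authorship (.=original, N=cursor N): 1 2 1 . 2 .
Index 1: author = 2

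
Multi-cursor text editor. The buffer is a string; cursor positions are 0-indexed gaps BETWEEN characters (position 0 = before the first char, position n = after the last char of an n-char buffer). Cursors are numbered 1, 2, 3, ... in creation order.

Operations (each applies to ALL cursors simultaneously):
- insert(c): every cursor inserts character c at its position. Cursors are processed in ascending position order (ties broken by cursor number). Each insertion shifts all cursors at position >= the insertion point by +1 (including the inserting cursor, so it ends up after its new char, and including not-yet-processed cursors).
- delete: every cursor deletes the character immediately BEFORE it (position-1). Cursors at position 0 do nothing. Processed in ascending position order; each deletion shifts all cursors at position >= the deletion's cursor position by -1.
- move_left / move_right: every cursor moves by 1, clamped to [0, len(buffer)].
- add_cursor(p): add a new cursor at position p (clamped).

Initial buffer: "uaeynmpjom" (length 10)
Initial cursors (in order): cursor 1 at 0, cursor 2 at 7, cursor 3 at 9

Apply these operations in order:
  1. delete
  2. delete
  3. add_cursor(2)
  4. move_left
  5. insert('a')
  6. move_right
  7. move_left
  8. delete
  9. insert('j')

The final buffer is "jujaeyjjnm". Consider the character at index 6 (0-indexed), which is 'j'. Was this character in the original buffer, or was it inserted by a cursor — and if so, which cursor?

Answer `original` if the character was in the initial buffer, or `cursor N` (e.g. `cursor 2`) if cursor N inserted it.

After op 1 (delete): buffer="uaeynmjm" (len 8), cursors c1@0 c2@6 c3@7, authorship ........
After op 2 (delete): buffer="uaeynm" (len 6), cursors c1@0 c2@5 c3@5, authorship ......
After op 3 (add_cursor(2)): buffer="uaeynm" (len 6), cursors c1@0 c4@2 c2@5 c3@5, authorship ......
After op 4 (move_left): buffer="uaeynm" (len 6), cursors c1@0 c4@1 c2@4 c3@4, authorship ......
After op 5 (insert('a')): buffer="auaaeyaanm" (len 10), cursors c1@1 c4@3 c2@8 c3@8, authorship 1.4...23..
After op 6 (move_right): buffer="auaaeyaanm" (len 10), cursors c1@2 c4@4 c2@9 c3@9, authorship 1.4...23..
After op 7 (move_left): buffer="auaaeyaanm" (len 10), cursors c1@1 c4@3 c2@8 c3@8, authorship 1.4...23..
After op 8 (delete): buffer="uaeynm" (len 6), cursors c1@0 c4@1 c2@4 c3@4, authorship ......
After op 9 (insert('j')): buffer="jujaeyjjnm" (len 10), cursors c1@1 c4@3 c2@8 c3@8, authorship 1.4...23..
Authorship (.=original, N=cursor N): 1 . 4 . . . 2 3 . .
Index 6: author = 2

Answer: cursor 2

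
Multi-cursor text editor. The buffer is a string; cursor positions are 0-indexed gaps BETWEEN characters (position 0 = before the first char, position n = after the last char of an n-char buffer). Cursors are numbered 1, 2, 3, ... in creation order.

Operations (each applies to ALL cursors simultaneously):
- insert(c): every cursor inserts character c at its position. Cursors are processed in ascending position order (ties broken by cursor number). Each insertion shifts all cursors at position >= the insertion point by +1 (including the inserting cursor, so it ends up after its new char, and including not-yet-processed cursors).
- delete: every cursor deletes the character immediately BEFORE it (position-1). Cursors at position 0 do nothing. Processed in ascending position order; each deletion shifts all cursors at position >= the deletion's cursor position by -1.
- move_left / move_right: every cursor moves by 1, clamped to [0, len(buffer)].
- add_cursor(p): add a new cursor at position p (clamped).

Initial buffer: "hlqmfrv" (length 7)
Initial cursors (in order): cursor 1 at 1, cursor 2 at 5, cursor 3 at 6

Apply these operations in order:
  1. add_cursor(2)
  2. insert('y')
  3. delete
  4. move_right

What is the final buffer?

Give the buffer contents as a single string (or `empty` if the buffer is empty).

Answer: hlqmfrv

Derivation:
After op 1 (add_cursor(2)): buffer="hlqmfrv" (len 7), cursors c1@1 c4@2 c2@5 c3@6, authorship .......
After op 2 (insert('y')): buffer="hylyqmfyryv" (len 11), cursors c1@2 c4@4 c2@8 c3@10, authorship .1.4...2.3.
After op 3 (delete): buffer="hlqmfrv" (len 7), cursors c1@1 c4@2 c2@5 c3@6, authorship .......
After op 4 (move_right): buffer="hlqmfrv" (len 7), cursors c1@2 c4@3 c2@6 c3@7, authorship .......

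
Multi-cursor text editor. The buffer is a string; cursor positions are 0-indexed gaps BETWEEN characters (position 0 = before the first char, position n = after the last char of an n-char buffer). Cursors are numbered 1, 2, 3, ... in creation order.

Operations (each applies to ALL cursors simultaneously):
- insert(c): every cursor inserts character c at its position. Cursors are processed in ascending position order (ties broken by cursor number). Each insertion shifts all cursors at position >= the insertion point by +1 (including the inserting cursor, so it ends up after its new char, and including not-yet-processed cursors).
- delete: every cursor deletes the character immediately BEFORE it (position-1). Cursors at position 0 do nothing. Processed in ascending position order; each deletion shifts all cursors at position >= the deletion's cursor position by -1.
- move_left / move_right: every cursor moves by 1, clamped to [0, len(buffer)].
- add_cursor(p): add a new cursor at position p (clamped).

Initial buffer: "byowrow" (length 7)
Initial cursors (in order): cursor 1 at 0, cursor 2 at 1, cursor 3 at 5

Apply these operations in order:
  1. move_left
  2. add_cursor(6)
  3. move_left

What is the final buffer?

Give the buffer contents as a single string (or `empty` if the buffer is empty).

Answer: byowrow

Derivation:
After op 1 (move_left): buffer="byowrow" (len 7), cursors c1@0 c2@0 c3@4, authorship .......
After op 2 (add_cursor(6)): buffer="byowrow" (len 7), cursors c1@0 c2@0 c3@4 c4@6, authorship .......
After op 3 (move_left): buffer="byowrow" (len 7), cursors c1@0 c2@0 c3@3 c4@5, authorship .......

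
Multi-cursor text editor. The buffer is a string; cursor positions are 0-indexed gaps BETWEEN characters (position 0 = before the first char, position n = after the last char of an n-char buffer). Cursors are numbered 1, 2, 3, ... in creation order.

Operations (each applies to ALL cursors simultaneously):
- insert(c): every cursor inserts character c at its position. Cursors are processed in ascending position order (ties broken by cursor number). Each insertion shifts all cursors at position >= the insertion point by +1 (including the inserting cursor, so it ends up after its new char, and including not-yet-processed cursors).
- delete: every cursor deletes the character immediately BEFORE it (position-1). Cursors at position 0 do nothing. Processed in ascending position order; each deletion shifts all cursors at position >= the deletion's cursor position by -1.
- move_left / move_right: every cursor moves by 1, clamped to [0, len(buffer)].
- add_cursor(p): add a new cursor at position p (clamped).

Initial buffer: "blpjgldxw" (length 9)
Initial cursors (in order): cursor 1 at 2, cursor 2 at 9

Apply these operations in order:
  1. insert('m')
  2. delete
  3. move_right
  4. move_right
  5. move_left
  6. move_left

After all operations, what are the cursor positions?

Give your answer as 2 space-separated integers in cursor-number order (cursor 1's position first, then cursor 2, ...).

After op 1 (insert('m')): buffer="blmpjgldxwm" (len 11), cursors c1@3 c2@11, authorship ..1.......2
After op 2 (delete): buffer="blpjgldxw" (len 9), cursors c1@2 c2@9, authorship .........
After op 3 (move_right): buffer="blpjgldxw" (len 9), cursors c1@3 c2@9, authorship .........
After op 4 (move_right): buffer="blpjgldxw" (len 9), cursors c1@4 c2@9, authorship .........
After op 5 (move_left): buffer="blpjgldxw" (len 9), cursors c1@3 c2@8, authorship .........
After op 6 (move_left): buffer="blpjgldxw" (len 9), cursors c1@2 c2@7, authorship .........

Answer: 2 7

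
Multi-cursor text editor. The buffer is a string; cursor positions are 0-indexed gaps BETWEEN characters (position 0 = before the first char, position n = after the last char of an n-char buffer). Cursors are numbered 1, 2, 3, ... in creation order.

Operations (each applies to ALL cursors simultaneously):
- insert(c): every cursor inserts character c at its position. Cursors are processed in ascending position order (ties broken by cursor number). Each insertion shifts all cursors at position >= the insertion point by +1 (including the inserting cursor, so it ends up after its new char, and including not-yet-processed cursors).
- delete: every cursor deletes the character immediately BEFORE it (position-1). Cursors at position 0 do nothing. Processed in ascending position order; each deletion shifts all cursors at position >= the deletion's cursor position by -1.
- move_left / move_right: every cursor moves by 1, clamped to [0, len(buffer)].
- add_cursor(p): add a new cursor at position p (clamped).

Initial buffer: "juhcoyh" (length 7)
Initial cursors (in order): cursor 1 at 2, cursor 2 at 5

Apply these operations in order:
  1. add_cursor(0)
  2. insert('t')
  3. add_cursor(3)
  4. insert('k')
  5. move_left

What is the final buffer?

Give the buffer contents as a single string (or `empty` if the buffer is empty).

After op 1 (add_cursor(0)): buffer="juhcoyh" (len 7), cursors c3@0 c1@2 c2@5, authorship .......
After op 2 (insert('t')): buffer="tjuthcotyh" (len 10), cursors c3@1 c1@4 c2@8, authorship 3..1...2..
After op 3 (add_cursor(3)): buffer="tjuthcotyh" (len 10), cursors c3@1 c4@3 c1@4 c2@8, authorship 3..1...2..
After op 4 (insert('k')): buffer="tkjuktkhcotkyh" (len 14), cursors c3@2 c4@5 c1@7 c2@12, authorship 33..411...22..
After op 5 (move_left): buffer="tkjuktkhcotkyh" (len 14), cursors c3@1 c4@4 c1@6 c2@11, authorship 33..411...22..

Answer: tkjuktkhcotkyh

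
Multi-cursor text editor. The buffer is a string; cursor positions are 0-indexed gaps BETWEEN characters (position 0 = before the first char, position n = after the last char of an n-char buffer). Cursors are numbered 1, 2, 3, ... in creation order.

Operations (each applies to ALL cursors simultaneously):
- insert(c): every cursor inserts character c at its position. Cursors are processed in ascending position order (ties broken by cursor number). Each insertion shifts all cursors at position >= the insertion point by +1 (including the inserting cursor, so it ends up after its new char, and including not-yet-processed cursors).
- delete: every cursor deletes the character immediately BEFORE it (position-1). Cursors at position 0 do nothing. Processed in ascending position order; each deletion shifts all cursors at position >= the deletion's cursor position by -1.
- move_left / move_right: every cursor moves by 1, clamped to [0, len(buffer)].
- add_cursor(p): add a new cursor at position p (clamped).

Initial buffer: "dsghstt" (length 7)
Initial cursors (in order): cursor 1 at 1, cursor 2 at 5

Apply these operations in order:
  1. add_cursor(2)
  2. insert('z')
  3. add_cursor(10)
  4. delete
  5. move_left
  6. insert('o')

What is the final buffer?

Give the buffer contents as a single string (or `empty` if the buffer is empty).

Answer: odosghosot

Derivation:
After op 1 (add_cursor(2)): buffer="dsghstt" (len 7), cursors c1@1 c3@2 c2@5, authorship .......
After op 2 (insert('z')): buffer="dzszghsztt" (len 10), cursors c1@2 c3@4 c2@8, authorship .1.3...2..
After op 3 (add_cursor(10)): buffer="dzszghsztt" (len 10), cursors c1@2 c3@4 c2@8 c4@10, authorship .1.3...2..
After op 4 (delete): buffer="dsghst" (len 6), cursors c1@1 c3@2 c2@5 c4@6, authorship ......
After op 5 (move_left): buffer="dsghst" (len 6), cursors c1@0 c3@1 c2@4 c4@5, authorship ......
After op 6 (insert('o')): buffer="odosghosot" (len 10), cursors c1@1 c3@3 c2@7 c4@9, authorship 1.3...2.4.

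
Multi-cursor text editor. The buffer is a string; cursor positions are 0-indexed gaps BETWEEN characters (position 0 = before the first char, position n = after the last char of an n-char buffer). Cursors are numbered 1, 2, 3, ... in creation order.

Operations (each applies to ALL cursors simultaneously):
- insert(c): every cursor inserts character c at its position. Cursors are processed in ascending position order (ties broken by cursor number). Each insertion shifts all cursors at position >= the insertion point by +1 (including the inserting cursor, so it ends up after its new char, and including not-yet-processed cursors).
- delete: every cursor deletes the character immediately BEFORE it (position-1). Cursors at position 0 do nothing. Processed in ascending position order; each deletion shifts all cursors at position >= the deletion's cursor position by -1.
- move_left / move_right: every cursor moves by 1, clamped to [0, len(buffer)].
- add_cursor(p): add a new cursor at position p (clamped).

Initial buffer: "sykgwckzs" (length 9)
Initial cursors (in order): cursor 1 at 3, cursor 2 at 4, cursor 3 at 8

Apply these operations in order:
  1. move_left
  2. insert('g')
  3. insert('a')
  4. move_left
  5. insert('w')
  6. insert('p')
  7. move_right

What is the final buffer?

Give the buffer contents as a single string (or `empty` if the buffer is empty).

After op 1 (move_left): buffer="sykgwckzs" (len 9), cursors c1@2 c2@3 c3@7, authorship .........
After op 2 (insert('g')): buffer="sygkggwckgzs" (len 12), cursors c1@3 c2@5 c3@10, authorship ..1.2....3..
After op 3 (insert('a')): buffer="sygakgagwckgazs" (len 15), cursors c1@4 c2@7 c3@13, authorship ..11.22....33..
After op 4 (move_left): buffer="sygakgagwckgazs" (len 15), cursors c1@3 c2@6 c3@12, authorship ..11.22....33..
After op 5 (insert('w')): buffer="sygwakgwagwckgwazs" (len 18), cursors c1@4 c2@8 c3@15, authorship ..111.222....333..
After op 6 (insert('p')): buffer="sygwpakgwpagwckgwpazs" (len 21), cursors c1@5 c2@10 c3@18, authorship ..1111.2222....3333..
After op 7 (move_right): buffer="sygwpakgwpagwckgwpazs" (len 21), cursors c1@6 c2@11 c3@19, authorship ..1111.2222....3333..

Answer: sygwpakgwpagwckgwpazs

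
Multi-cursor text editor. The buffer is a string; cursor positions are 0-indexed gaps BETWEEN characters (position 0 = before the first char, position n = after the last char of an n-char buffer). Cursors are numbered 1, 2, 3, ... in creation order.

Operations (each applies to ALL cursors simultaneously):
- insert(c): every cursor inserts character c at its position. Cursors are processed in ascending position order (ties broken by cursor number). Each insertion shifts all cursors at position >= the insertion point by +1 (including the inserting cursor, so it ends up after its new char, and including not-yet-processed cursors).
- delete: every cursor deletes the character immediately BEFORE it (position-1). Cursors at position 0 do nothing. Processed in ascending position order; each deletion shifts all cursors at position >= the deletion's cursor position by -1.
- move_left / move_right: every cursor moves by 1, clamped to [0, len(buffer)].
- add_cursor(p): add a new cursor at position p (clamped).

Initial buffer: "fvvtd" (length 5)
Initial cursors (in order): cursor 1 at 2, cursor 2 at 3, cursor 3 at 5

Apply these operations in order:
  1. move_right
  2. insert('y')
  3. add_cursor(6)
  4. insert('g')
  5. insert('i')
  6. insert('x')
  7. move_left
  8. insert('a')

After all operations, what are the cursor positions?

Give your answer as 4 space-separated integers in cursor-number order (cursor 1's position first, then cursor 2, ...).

After op 1 (move_right): buffer="fvvtd" (len 5), cursors c1@3 c2@4 c3@5, authorship .....
After op 2 (insert('y')): buffer="fvvytydy" (len 8), cursors c1@4 c2@6 c3@8, authorship ...1.2.3
After op 3 (add_cursor(6)): buffer="fvvytydy" (len 8), cursors c1@4 c2@6 c4@6 c3@8, authorship ...1.2.3
After op 4 (insert('g')): buffer="fvvygtyggdyg" (len 12), cursors c1@5 c2@9 c4@9 c3@12, authorship ...11.224.33
After op 5 (insert('i')): buffer="fvvygityggiidygi" (len 16), cursors c1@6 c2@12 c4@12 c3@16, authorship ...111.22424.333
After op 6 (insert('x')): buffer="fvvygixtyggiixxdygix" (len 20), cursors c1@7 c2@15 c4@15 c3@20, authorship ...1111.2242424.3333
After op 7 (move_left): buffer="fvvygixtyggiixxdygix" (len 20), cursors c1@6 c2@14 c4@14 c3@19, authorship ...1111.2242424.3333
After op 8 (insert('a')): buffer="fvvygiaxtyggiixaaxdygiax" (len 24), cursors c1@7 c2@17 c4@17 c3@23, authorship ...11111.224242244.33333

Answer: 7 17 23 17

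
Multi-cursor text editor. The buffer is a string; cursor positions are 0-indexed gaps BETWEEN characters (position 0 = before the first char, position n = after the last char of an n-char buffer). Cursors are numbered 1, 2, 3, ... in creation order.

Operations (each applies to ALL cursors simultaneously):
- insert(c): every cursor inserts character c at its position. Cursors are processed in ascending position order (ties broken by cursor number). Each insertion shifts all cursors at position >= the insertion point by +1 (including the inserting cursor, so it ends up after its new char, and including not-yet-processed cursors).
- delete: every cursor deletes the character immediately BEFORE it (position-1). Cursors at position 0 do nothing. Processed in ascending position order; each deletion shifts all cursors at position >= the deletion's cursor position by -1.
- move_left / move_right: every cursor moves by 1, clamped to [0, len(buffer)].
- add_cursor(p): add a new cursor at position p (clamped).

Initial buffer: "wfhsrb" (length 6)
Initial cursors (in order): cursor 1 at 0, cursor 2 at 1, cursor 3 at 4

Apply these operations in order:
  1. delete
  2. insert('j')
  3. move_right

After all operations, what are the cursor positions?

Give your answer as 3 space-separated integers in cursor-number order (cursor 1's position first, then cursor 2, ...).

Answer: 3 3 6

Derivation:
After op 1 (delete): buffer="fhrb" (len 4), cursors c1@0 c2@0 c3@2, authorship ....
After op 2 (insert('j')): buffer="jjfhjrb" (len 7), cursors c1@2 c2@2 c3@5, authorship 12..3..
After op 3 (move_right): buffer="jjfhjrb" (len 7), cursors c1@3 c2@3 c3@6, authorship 12..3..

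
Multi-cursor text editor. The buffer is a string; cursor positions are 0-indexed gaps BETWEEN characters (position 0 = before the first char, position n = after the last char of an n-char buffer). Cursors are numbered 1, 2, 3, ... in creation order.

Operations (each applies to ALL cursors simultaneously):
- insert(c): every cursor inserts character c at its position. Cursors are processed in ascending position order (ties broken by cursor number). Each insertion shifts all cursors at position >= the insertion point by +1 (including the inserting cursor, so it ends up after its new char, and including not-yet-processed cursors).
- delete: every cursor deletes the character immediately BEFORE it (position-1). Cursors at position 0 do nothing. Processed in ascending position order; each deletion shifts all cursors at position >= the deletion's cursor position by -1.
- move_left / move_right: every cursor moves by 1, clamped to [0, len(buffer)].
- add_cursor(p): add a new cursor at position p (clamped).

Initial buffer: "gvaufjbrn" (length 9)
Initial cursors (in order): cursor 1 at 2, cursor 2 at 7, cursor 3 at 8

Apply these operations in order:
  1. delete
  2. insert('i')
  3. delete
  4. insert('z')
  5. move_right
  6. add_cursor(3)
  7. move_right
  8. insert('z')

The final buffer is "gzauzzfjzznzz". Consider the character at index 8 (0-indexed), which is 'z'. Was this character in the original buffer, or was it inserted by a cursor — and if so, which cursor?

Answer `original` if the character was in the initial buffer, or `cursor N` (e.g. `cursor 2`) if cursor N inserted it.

After op 1 (delete): buffer="gaufjn" (len 6), cursors c1@1 c2@5 c3@5, authorship ......
After op 2 (insert('i')): buffer="giaufjiin" (len 9), cursors c1@2 c2@8 c3@8, authorship .1....23.
After op 3 (delete): buffer="gaufjn" (len 6), cursors c1@1 c2@5 c3@5, authorship ......
After op 4 (insert('z')): buffer="gzaufjzzn" (len 9), cursors c1@2 c2@8 c3@8, authorship .1....23.
After op 5 (move_right): buffer="gzaufjzzn" (len 9), cursors c1@3 c2@9 c3@9, authorship .1....23.
After op 6 (add_cursor(3)): buffer="gzaufjzzn" (len 9), cursors c1@3 c4@3 c2@9 c3@9, authorship .1....23.
After op 7 (move_right): buffer="gzaufjzzn" (len 9), cursors c1@4 c4@4 c2@9 c3@9, authorship .1....23.
After op 8 (insert('z')): buffer="gzauzzfjzznzz" (len 13), cursors c1@6 c4@6 c2@13 c3@13, authorship .1..14..23.23
Authorship (.=original, N=cursor N): . 1 . . 1 4 . . 2 3 . 2 3
Index 8: author = 2

Answer: cursor 2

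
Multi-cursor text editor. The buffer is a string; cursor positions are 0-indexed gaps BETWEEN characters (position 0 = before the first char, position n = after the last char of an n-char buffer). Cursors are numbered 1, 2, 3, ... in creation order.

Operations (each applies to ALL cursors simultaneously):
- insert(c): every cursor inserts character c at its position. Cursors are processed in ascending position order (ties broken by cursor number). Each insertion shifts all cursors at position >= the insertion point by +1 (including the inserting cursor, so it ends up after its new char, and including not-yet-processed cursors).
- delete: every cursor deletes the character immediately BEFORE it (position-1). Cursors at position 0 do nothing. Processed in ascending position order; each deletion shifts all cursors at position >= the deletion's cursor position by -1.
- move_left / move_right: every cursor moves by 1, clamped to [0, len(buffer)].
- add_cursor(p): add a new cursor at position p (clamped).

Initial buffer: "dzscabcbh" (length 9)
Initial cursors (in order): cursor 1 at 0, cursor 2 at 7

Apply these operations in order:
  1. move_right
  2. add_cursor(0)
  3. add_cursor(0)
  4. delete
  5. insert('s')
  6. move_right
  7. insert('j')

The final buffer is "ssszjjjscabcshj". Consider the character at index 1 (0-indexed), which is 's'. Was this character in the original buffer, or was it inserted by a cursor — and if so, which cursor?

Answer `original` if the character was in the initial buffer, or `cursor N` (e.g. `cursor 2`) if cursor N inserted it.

After op 1 (move_right): buffer="dzscabcbh" (len 9), cursors c1@1 c2@8, authorship .........
After op 2 (add_cursor(0)): buffer="dzscabcbh" (len 9), cursors c3@0 c1@1 c2@8, authorship .........
After op 3 (add_cursor(0)): buffer="dzscabcbh" (len 9), cursors c3@0 c4@0 c1@1 c2@8, authorship .........
After op 4 (delete): buffer="zscabch" (len 7), cursors c1@0 c3@0 c4@0 c2@6, authorship .......
After op 5 (insert('s')): buffer="ssszscabcsh" (len 11), cursors c1@3 c3@3 c4@3 c2@10, authorship 134......2.
After op 6 (move_right): buffer="ssszscabcsh" (len 11), cursors c1@4 c3@4 c4@4 c2@11, authorship 134......2.
After op 7 (insert('j')): buffer="ssszjjjscabcshj" (len 15), cursors c1@7 c3@7 c4@7 c2@15, authorship 134.134.....2.2
Authorship (.=original, N=cursor N): 1 3 4 . 1 3 4 . . . . . 2 . 2
Index 1: author = 3

Answer: cursor 3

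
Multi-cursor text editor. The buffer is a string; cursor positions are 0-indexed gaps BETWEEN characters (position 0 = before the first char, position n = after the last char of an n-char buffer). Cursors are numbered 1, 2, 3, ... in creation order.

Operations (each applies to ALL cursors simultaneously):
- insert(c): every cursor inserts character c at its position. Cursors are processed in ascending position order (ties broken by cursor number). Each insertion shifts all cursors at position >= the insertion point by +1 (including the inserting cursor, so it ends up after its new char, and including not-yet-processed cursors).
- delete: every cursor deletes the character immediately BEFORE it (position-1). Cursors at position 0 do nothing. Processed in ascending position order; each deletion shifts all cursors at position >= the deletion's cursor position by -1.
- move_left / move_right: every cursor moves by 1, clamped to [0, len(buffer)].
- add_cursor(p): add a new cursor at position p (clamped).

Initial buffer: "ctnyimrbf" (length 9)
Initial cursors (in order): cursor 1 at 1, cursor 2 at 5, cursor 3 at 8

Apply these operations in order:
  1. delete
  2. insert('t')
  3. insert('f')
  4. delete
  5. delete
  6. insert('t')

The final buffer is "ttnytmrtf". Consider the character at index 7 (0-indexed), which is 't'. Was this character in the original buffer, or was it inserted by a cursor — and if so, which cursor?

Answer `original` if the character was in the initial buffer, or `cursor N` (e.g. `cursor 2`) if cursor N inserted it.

Answer: cursor 3

Derivation:
After op 1 (delete): buffer="tnymrf" (len 6), cursors c1@0 c2@3 c3@5, authorship ......
After op 2 (insert('t')): buffer="ttnytmrtf" (len 9), cursors c1@1 c2@5 c3@8, authorship 1...2..3.
After op 3 (insert('f')): buffer="tftnytfmrtff" (len 12), cursors c1@2 c2@7 c3@11, authorship 11...22..33.
After op 4 (delete): buffer="ttnytmrtf" (len 9), cursors c1@1 c2@5 c3@8, authorship 1...2..3.
After op 5 (delete): buffer="tnymrf" (len 6), cursors c1@0 c2@3 c3@5, authorship ......
After op 6 (insert('t')): buffer="ttnytmrtf" (len 9), cursors c1@1 c2@5 c3@8, authorship 1...2..3.
Authorship (.=original, N=cursor N): 1 . . . 2 . . 3 .
Index 7: author = 3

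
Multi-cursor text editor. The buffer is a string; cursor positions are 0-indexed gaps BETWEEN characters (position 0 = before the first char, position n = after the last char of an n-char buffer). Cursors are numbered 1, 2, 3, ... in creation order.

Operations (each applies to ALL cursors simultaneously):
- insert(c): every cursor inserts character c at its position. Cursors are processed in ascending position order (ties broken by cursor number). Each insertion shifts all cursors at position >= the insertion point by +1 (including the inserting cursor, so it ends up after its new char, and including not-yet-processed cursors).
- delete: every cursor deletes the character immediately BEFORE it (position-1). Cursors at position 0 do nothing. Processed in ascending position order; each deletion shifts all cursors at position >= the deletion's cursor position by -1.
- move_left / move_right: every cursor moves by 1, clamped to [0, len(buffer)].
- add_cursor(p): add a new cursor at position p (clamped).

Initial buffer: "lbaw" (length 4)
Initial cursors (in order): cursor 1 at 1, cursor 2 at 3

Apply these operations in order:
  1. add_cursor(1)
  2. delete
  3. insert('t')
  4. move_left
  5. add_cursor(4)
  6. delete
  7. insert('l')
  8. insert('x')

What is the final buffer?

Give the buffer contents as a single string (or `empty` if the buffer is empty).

Answer: llxxtllxxw

Derivation:
After op 1 (add_cursor(1)): buffer="lbaw" (len 4), cursors c1@1 c3@1 c2@3, authorship ....
After op 2 (delete): buffer="bw" (len 2), cursors c1@0 c3@0 c2@1, authorship ..
After op 3 (insert('t')): buffer="ttbtw" (len 5), cursors c1@2 c3@2 c2@4, authorship 13.2.
After op 4 (move_left): buffer="ttbtw" (len 5), cursors c1@1 c3@1 c2@3, authorship 13.2.
After op 5 (add_cursor(4)): buffer="ttbtw" (len 5), cursors c1@1 c3@1 c2@3 c4@4, authorship 13.2.
After op 6 (delete): buffer="tw" (len 2), cursors c1@0 c3@0 c2@1 c4@1, authorship 3.
After op 7 (insert('l')): buffer="lltllw" (len 6), cursors c1@2 c3@2 c2@5 c4@5, authorship 13324.
After op 8 (insert('x')): buffer="llxxtllxxw" (len 10), cursors c1@4 c3@4 c2@9 c4@9, authorship 131332424.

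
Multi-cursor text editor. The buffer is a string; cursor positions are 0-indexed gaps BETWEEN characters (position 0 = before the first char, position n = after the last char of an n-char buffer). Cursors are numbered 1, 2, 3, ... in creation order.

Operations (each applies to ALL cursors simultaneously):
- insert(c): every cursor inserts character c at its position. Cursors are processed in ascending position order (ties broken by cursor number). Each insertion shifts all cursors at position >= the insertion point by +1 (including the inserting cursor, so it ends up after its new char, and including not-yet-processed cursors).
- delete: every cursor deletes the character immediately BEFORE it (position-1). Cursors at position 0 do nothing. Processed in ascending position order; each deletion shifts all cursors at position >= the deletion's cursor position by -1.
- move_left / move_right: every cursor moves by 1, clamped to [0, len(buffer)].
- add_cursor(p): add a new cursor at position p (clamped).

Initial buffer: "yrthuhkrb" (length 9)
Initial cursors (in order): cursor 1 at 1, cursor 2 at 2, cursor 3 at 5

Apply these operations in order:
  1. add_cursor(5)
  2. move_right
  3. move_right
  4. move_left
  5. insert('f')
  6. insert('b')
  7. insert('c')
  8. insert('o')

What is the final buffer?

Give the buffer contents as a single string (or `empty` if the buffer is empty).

After op 1 (add_cursor(5)): buffer="yrthuhkrb" (len 9), cursors c1@1 c2@2 c3@5 c4@5, authorship .........
After op 2 (move_right): buffer="yrthuhkrb" (len 9), cursors c1@2 c2@3 c3@6 c4@6, authorship .........
After op 3 (move_right): buffer="yrthuhkrb" (len 9), cursors c1@3 c2@4 c3@7 c4@7, authorship .........
After op 4 (move_left): buffer="yrthuhkrb" (len 9), cursors c1@2 c2@3 c3@6 c4@6, authorship .........
After op 5 (insert('f')): buffer="yrftfhuhffkrb" (len 13), cursors c1@3 c2@5 c3@10 c4@10, authorship ..1.2...34...
After op 6 (insert('b')): buffer="yrfbtfbhuhffbbkrb" (len 17), cursors c1@4 c2@7 c3@14 c4@14, authorship ..11.22...3434...
After op 7 (insert('c')): buffer="yrfbctfbchuhffbbcckrb" (len 21), cursors c1@5 c2@9 c3@18 c4@18, authorship ..111.222...343434...
After op 8 (insert('o')): buffer="yrfbcotfbcohuhffbbccookrb" (len 25), cursors c1@6 c2@11 c3@22 c4@22, authorship ..1111.2222...34343434...

Answer: yrfbcotfbcohuhffbbccookrb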